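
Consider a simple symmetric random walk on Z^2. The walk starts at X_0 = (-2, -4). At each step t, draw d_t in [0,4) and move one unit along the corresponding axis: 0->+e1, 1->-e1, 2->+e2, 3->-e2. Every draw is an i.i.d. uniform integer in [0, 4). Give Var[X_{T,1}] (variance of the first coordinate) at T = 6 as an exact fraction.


3

Outcome values over d=0..3: [1, -1, 0, 0]
Σy = 0, Σy² = 2, M = 4
μ = 0/4 = 0,  σ² = 2/4 − (0)² = 1/2
Independent increments: Var[X_6] = 6·σ² = 6·(1/2) = 3


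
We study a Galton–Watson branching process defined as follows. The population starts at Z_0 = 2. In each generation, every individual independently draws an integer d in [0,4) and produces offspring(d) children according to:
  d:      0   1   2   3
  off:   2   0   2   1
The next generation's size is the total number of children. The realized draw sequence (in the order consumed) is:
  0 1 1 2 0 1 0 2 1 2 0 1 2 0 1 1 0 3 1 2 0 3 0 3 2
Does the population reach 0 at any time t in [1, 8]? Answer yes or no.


no

gen 0: Z_0=2, draws=[0, 1], offspring=[2, 0], Z_1=2
gen 1: Z_1=2, draws=[1, 2], offspring=[0, 2], Z_2=2
gen 2: Z_2=2, draws=[0, 1], offspring=[2, 0], Z_3=2
gen 3: Z_3=2, draws=[0, 2], offspring=[2, 2], Z_4=4
gen 4: Z_4=4, draws=[1, 2, 0, 1], offspring=[0, 2, 2, 0], Z_5=4
gen 5: Z_5=4, draws=[2, 0, 1, 1], offspring=[2, 2, 0, 0], Z_6=4
gen 6: Z_6=4, draws=[0, 3, 1, 2], offspring=[2, 1, 0, 2], Z_7=5
gen 7: Z_7=5, draws=[0, 3, 0, 3, 2], offspring=[2, 1, 2, 1, 2], Z_8=8


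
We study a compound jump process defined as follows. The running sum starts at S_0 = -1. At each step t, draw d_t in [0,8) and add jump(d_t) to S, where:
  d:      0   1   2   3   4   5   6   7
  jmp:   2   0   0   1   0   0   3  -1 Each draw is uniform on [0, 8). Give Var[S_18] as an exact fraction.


Outcome values over d=0..7: [2, 0, 0, 1, 0, 0, 3, -1]
Σy = 5, Σy² = 15, M = 8
μ = 5/8 = 5/8,  σ² = 15/8 − (5/8)² = 95/64
Independent increments: Var[S_18] = 18·σ² = 18·(95/64) = 855/32

855/32


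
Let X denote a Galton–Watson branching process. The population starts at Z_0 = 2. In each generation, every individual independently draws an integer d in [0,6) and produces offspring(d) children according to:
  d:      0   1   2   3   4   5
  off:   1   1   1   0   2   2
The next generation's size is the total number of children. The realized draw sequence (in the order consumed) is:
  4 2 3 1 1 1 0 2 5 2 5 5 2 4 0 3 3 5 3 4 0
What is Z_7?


5

gen 0: Z_0=2, draws=[4, 2], offspring=[2, 1], Z_1=3
gen 1: Z_1=3, draws=[3, 1, 1], offspring=[0, 1, 1], Z_2=2
gen 2: Z_2=2, draws=[1, 0], offspring=[1, 1], Z_3=2
gen 3: Z_3=2, draws=[2, 5], offspring=[1, 2], Z_4=3
gen 4: Z_4=3, draws=[2, 5, 5], offspring=[1, 2, 2], Z_5=5
gen 5: Z_5=5, draws=[2, 4, 0, 3, 3], offspring=[1, 2, 1, 0, 0], Z_6=4
gen 6: Z_6=4, draws=[5, 3, 4, 0], offspring=[2, 0, 2, 1], Z_7=5


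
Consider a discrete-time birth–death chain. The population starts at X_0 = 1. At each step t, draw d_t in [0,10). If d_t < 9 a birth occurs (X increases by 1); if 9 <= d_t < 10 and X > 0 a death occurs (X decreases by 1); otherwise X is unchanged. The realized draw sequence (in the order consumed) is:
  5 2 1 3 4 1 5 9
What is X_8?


t=0: X=1, d=5 → birth, X_1=2
t=1: X=2, d=2 → birth, X_2=3
t=2: X=3, d=1 → birth, X_3=4
t=3: X=4, d=3 → birth, X_4=5
t=4: X=5, d=4 → birth, X_5=6
t=5: X=6, d=1 → birth, X_6=7
t=6: X=7, d=5 → birth, X_7=8
t=7: X=8, d=9 → death, X_8=7

7


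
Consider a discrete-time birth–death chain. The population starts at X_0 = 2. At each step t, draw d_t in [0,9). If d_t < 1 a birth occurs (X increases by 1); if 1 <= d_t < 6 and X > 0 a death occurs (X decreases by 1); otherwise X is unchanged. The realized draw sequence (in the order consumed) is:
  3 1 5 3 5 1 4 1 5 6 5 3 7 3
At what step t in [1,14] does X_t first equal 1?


t=0: X=2, d=3 → death, X_1=1
t=1: X=1, d=1 → death, X_2=0
t=2: X=0, d=5 → hold, X_3=0
t=3: X=0, d=3 → hold, X_4=0
t=4: X=0, d=5 → hold, X_5=0
t=5: X=0, d=1 → hold, X_6=0
t=6: X=0, d=4 → hold, X_7=0
t=7: X=0, d=1 → hold, X_8=0
t=8: X=0, d=5 → hold, X_9=0
t=9: X=0, d=6 → hold, X_10=0
t=10: X=0, d=5 → hold, X_11=0
t=11: X=0, d=3 → hold, X_12=0
t=12: X=0, d=7 → hold, X_13=0
t=13: X=0, d=3 → hold, X_14=0

1


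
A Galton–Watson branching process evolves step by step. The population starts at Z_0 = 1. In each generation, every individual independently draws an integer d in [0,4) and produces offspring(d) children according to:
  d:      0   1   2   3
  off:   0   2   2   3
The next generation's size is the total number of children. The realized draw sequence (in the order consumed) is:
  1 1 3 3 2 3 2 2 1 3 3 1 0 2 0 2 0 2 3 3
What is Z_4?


gen 0: Z_0=1, draws=[1], offspring=[2], Z_1=2
gen 1: Z_1=2, draws=[1, 3], offspring=[2, 3], Z_2=5
gen 2: Z_2=5, draws=[3, 2, 3, 2, 2], offspring=[3, 2, 3, 2, 2], Z_3=12
gen 3: Z_3=12, draws=[1, 3, 3, 1, 0, 2, 0, 2, 0, 2, 3, 3], offspring=[2, 3, 3, 2, 0, 2, 0, 2, 0, 2, 3, 3], Z_4=22

22


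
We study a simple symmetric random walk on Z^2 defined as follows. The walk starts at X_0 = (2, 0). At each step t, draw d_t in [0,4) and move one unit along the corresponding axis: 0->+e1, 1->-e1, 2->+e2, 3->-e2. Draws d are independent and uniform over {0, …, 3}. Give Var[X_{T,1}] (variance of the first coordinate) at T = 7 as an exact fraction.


7/2

Outcome values over d=0..3: [1, -1, 0, 0]
Σy = 0, Σy² = 2, M = 4
μ = 0/4 = 0,  σ² = 2/4 − (0)² = 1/2
Independent increments: Var[X_7] = 7·σ² = 7·(1/2) = 7/2


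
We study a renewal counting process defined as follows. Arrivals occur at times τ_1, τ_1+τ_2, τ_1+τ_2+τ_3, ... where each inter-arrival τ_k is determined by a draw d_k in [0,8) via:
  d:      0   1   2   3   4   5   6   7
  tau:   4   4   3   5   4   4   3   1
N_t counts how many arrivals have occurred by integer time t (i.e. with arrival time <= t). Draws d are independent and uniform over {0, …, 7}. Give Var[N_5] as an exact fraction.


213089327/1073741824

Inter-arrival values over d=0..7: [4, 4, 3, 5, 4, 4, 3, 1]
Each d has probability 1/8, so the pmf of τ is: f(1) = 1/8, f(3) = 1/4, f(4) = 1/2, f(5) = 1/8
Let p_n(j) = P(N_n = j), with p_0 = [1]. Condition on τ_1: p_n(0) = P(τ > n), and for j >= 1, p_n(j) = Σ_{k<=n} f(k)·p_{n−k}(j−1)
p_1 = [7/8, 1/8]  (j = 0..1)
p_2 = [7/8, 7/64, 1/64]  (j = 0..2)
p_3 = [5/8, 23/64, 7/512, 1/512]  (j = 0..3)
p_4 = [1/8, 51/64, 39/512, 7/4096, 1/4096]  (j = 0..4)
p_5 = [0, 51/64, 97/512, 55/4096, 7/32768, 1/32768]  (j = 0..5)
E[N_5] = Σ j·p_5(j) = 39881/32768;  E[N_5²] = Σ j²·p_5(j) = 55041/32768
Var[N_5] = 55041/32768 − (39881/32768)² = 213089327/1073741824


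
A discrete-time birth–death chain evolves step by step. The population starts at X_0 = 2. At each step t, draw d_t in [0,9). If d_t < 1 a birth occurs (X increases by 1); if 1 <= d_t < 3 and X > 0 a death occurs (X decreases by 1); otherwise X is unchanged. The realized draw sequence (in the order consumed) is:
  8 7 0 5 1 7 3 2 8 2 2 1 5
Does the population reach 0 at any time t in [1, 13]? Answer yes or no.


yes

t=0: X=2, d=8 → hold, X_1=2
t=1: X=2, d=7 → hold, X_2=2
t=2: X=2, d=0 → birth, X_3=3
t=3: X=3, d=5 → hold, X_4=3
t=4: X=3, d=1 → death, X_5=2
t=5: X=2, d=7 → hold, X_6=2
t=6: X=2, d=3 → hold, X_7=2
t=7: X=2, d=2 → death, X_8=1
t=8: X=1, d=8 → hold, X_9=1
t=9: X=1, d=2 → death, X_10=0
t=10: X=0, d=2 → hold, X_11=0
t=11: X=0, d=1 → hold, X_12=0
t=12: X=0, d=5 → hold, X_13=0


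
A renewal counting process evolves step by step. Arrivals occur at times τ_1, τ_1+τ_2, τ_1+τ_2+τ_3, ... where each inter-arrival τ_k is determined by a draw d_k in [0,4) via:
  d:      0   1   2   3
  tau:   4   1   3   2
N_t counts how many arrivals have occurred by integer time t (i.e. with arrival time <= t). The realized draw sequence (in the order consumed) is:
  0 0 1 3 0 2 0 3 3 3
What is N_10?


draw d_1=0: τ_1=4, arrival time A_1=4
draw d_2=0: τ_2=4, arrival time A_2=8
draw d_3=1: τ_3=1, arrival time A_3=9
draw d_4=3: τ_4=2, arrival time A_4=11
draw d_5=0: τ_5=4, arrival time A_5=15
draw d_6=2: τ_6=3, arrival time A_6=18
draw d_7=0: τ_7=4, arrival time A_7=22
draw d_8=3: τ_8=2, arrival time A_8=24
draw d_9=3: τ_9=2, arrival time A_9=26
draw d_10=3: τ_10=2, arrival time A_10=28
N_t over t=0..10: 0:0 1:0 2:0 3:0 4:1 5:1 6:1 7:1 8:2 9:3 10:3

3


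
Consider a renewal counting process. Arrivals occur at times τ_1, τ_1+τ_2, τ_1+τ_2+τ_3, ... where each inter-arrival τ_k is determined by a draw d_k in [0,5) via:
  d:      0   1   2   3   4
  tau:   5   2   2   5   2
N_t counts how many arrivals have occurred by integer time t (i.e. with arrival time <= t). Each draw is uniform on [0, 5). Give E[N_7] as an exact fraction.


Inter-arrival values over d=0..4: [5, 2, 2, 5, 2]
Each d has probability 1/5, so the pmf of τ is: f(2) = 3/5, f(5) = 2/5
Renewal equation for m(n) = E[N_n]: condition on τ_1 = k (if k <= n, one arrival plus a fresh copy on the remaining n−k steps): m(n) = F(n) + Σ_{k<=n} f(k)·m(n−k), where F(n) = P(τ <= n) and m(0) = 0
m(1) = F(1) = 0
m(2) = F(2) = 3/5
m(3) = F(3) = 3/5
m(4) = F(4) + f(2)·m(2) = 3/5 + 3/5·3/5 = 24/25
m(5) = F(5) + f(2)·m(3) = 1 + 3/5·3/5 = 34/25
m(6) = F(6) + f(2)·m(4) = 1 + 3/5·24/25 = 197/125
m(7) = F(7) + f(2)·m(5) + f(5)·m(2) = 1 + 3/5·34/25 + 2/5·3/5 = 257/125
E[N_7] = m(7) = 257/125

257/125


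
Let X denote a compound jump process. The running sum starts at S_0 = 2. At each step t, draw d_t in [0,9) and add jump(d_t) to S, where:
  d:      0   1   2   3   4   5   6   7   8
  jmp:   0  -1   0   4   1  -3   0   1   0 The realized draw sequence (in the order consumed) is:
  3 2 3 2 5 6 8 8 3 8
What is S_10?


t=0: S=2, d=3, jump=4, S_1=6
t=1: S=6, d=2, jump=0, S_2=6
t=2: S=6, d=3, jump=4, S_3=10
t=3: S=10, d=2, jump=0, S_4=10
t=4: S=10, d=5, jump=-3, S_5=7
t=5: S=7, d=6, jump=0, S_6=7
t=6: S=7, d=8, jump=0, S_7=7
t=7: S=7, d=8, jump=0, S_8=7
t=8: S=7, d=3, jump=4, S_9=11
t=9: S=11, d=8, jump=0, S_10=11

11


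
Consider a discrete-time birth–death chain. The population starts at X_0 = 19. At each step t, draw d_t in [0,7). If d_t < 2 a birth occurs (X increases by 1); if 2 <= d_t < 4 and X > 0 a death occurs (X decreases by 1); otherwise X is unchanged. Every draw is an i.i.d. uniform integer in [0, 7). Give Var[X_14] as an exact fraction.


8

X can drop by at most 1 per step and X_0 = 19 > T = 14, so X_t >= 19 − t >= 5 > 0 for every t <= 14: the floor at 0 (the 'and X > 0' condition) never binds. Hence X_14 = X_0 + Σ_{t<14} Y_t with i.i.d. increments Y_t = y(d_t) ∈ {+1, −1, 0}.
Outcome values over d=0..6: [1, 1, -1, -1, 0, 0, 0]
Σy = 0, Σy² = 4, M = 7
μ = 0/7 = 0,  σ² = 4/7 − (0)² = 4/7
Independent increments: Var[X_14] = 14·σ² = 14·(4/7) = 8


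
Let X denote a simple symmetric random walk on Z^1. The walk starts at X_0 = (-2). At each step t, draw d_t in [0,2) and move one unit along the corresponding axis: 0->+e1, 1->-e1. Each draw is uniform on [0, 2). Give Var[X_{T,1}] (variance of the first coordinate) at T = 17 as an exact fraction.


17

Outcome values over d=0..1: [1, -1]
Σy = 0, Σy² = 2, M = 2
μ = 0/2 = 0,  σ² = 2/2 − (0)² = 1
Independent increments: Var[X_17] = 17·σ² = 17·(1) = 17


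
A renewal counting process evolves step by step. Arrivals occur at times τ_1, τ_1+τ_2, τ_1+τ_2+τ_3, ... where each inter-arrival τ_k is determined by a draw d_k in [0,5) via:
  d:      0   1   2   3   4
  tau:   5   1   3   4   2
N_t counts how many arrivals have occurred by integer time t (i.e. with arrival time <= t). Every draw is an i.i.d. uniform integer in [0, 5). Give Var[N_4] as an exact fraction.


210384/390625

Inter-arrival values over d=0..4: [5, 1, 3, 4, 2]
Each d has probability 1/5, so the pmf of τ is: f(1) = 1/5, f(2) = 1/5, f(3) = 1/5, f(4) = 1/5, f(5) = 1/5
Let p_n(j) = P(N_n = j), with p_0 = [1]. Condition on τ_1: p_n(0) = P(τ > n), and for j >= 1, p_n(j) = Σ_{k<=n} f(k)·p_{n−k}(j−1)
p_1 = [4/5, 1/5]  (j = 0..1)
p_2 = [3/5, 9/25, 1/25]  (j = 0..2)
p_3 = [2/5, 12/25, 14/125, 1/125]  (j = 0..3)
p_4 = [1/5, 14/25, 26/125, 19/625, 1/625]  (j = 0..4)
E[N_4] = Σ j·p_4(j) = 671/625;  E[N_4²] = Σ j²·p_4(j) = 1057/625
Var[N_4] = 1057/625 − (671/625)² = 210384/390625


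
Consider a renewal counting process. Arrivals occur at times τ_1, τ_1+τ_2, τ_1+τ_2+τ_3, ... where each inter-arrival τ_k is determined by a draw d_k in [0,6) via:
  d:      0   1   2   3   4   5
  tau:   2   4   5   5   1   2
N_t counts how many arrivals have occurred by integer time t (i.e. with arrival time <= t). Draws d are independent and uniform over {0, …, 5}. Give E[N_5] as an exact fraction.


Inter-arrival values over d=0..5: [2, 4, 5, 5, 1, 2]
Each d has probability 1/6, so the pmf of τ is: f(1) = 1/6, f(2) = 1/3, f(4) = 1/6, f(5) = 1/3
Renewal equation for m(n) = E[N_n]: condition on τ_1 = k (if k <= n, one arrival plus a fresh copy on the remaining n−k steps): m(n) = F(n) + Σ_{k<=n} f(k)·m(n−k), where F(n) = P(τ <= n) and m(0) = 0
m(1) = F(1) = 1/6
m(2) = F(2) + f(1)·m(1) = 1/2 + 1/6·1/6 = 19/36
m(3) = F(3) + f(1)·m(2) + f(2)·m(1) = 1/2 + 1/6·19/36 + 1/3·1/6 = 139/216
m(4) = F(4) + f(1)·m(3) + f(2)·m(2) = 2/3 + 1/6·139/216 + 1/3·19/36 = 1231/1296
m(5) = F(5) + f(1)·m(4) + f(2)·m(3) + f(4)·m(1) = 1 + 1/6·1231/1296 + 1/3·139/216 + 1/6·1/6 = 10891/7776
E[N_5] = m(5) = 10891/7776

10891/7776


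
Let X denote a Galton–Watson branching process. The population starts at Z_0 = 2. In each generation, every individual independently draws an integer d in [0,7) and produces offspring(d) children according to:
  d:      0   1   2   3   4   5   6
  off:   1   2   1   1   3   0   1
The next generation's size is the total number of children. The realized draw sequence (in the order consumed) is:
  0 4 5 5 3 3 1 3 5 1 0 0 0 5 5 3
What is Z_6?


1

gen 0: Z_0=2, draws=[0, 4], offspring=[1, 3], Z_1=4
gen 1: Z_1=4, draws=[5, 5, 3, 3], offspring=[0, 0, 1, 1], Z_2=2
gen 2: Z_2=2, draws=[1, 3], offspring=[2, 1], Z_3=3
gen 3: Z_3=3, draws=[5, 1, 0], offspring=[0, 2, 1], Z_4=3
gen 4: Z_4=3, draws=[0, 0, 5], offspring=[1, 1, 0], Z_5=2
gen 5: Z_5=2, draws=[5, 3], offspring=[0, 1], Z_6=1


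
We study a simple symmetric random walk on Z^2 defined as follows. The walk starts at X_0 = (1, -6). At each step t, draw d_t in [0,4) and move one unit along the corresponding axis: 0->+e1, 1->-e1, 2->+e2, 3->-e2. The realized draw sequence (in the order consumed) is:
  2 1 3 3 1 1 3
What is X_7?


(-2, -8)

t=0: X=(1, -6), d=2 → +e2, X_1=(1, -5)
t=1: X=(1, -5), d=1 → -e1, X_2=(0, -5)
t=2: X=(0, -5), d=3 → -e2, X_3=(0, -6)
t=3: X=(0, -6), d=3 → -e2, X_4=(0, -7)
t=4: X=(0, -7), d=1 → -e1, X_5=(-1, -7)
t=5: X=(-1, -7), d=1 → -e1, X_6=(-2, -7)
t=6: X=(-2, -7), d=3 → -e2, X_7=(-2, -8)


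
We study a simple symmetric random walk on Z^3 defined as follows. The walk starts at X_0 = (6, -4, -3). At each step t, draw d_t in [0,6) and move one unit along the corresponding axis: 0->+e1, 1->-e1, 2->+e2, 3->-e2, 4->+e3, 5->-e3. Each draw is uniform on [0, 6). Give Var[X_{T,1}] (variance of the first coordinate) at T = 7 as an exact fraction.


7/3

Outcome values over d=0..5: [1, -1, 0, 0, 0, 0]
Σy = 0, Σy² = 2, M = 6
μ = 0/6 = 0,  σ² = 2/6 − (0)² = 1/3
Independent increments: Var[X_7] = 7·σ² = 7·(1/3) = 7/3


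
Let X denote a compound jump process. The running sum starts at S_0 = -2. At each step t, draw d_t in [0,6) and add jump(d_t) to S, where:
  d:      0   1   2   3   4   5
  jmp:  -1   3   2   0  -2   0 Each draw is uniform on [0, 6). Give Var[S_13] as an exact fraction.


338/9

Outcome values over d=0..5: [-1, 3, 2, 0, -2, 0]
Σy = 2, Σy² = 18, M = 6
μ = 2/6 = 1/3,  σ² = 18/6 − (1/3)² = 26/9
Independent increments: Var[S_13] = 13·σ² = 13·(26/9) = 338/9


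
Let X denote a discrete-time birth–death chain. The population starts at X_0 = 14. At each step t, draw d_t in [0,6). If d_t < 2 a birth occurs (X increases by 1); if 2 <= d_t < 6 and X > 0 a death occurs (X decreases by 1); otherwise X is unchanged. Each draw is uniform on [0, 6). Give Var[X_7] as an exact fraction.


X can drop by at most 1 per step and X_0 = 14 > T = 7, so X_t >= 14 − t >= 7 > 0 for every t <= 7: the floor at 0 (the 'and X > 0' condition) never binds. Hence X_7 = X_0 + Σ_{t<7} Y_t with i.i.d. increments Y_t = y(d_t) ∈ {+1, −1, 0}.
Outcome values over d=0..5: [1, 1, -1, -1, -1, -1]
Σy = -2, Σy² = 6, M = 6
μ = -2/6 = -1/3,  σ² = 6/6 − (-1/3)² = 8/9
Independent increments: Var[X_7] = 7·σ² = 7·(8/9) = 56/9

56/9


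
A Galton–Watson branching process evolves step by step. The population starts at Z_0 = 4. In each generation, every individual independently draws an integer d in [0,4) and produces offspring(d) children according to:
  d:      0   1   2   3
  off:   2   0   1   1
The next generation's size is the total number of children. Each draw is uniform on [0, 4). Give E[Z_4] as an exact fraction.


4

Outcome values over d=0..3: [2, 0, 1, 1]
Σy = 4, Σy² = 6, M = 4
μ = 4/4 = 1,  σ² = 6/4 − (1)² = 1/2
E[Z_0] = 4
E[Z_1] = 1·E[Z_0] = 4
E[Z_2] = 1·E[Z_1] = 4
E[Z_3] = 1·E[Z_2] = 4
E[Z_4] = 1·E[Z_3] = 4


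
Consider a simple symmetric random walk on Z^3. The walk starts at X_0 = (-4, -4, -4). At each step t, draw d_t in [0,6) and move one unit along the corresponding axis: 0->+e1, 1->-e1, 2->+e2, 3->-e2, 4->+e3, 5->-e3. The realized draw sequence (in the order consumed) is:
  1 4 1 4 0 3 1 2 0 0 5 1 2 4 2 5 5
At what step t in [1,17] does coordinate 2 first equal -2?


15

t=0: X=(-4, -4, -4), d=1 → -e1, X_1=(-5, -4, -4)
t=1: X=(-5, -4, -4), d=4 → +e3, X_2=(-5, -4, -3)
t=2: X=(-5, -4, -3), d=1 → -e1, X_3=(-6, -4, -3)
t=3: X=(-6, -4, -3), d=4 → +e3, X_4=(-6, -4, -2)
t=4: X=(-6, -4, -2), d=0 → +e1, X_5=(-5, -4, -2)
t=5: X=(-5, -4, -2), d=3 → -e2, X_6=(-5, -5, -2)
t=6: X=(-5, -5, -2), d=1 → -e1, X_7=(-6, -5, -2)
t=7: X=(-6, -5, -2), d=2 → +e2, X_8=(-6, -4, -2)
t=8: X=(-6, -4, -2), d=0 → +e1, X_9=(-5, -4, -2)
t=9: X=(-5, -4, -2), d=0 → +e1, X_10=(-4, -4, -2)
t=10: X=(-4, -4, -2), d=5 → -e3, X_11=(-4, -4, -3)
t=11: X=(-4, -4, -3), d=1 → -e1, X_12=(-5, -4, -3)
t=12: X=(-5, -4, -3), d=2 → +e2, X_13=(-5, -3, -3)
t=13: X=(-5, -3, -3), d=4 → +e3, X_14=(-5, -3, -2)
t=14: X=(-5, -3, -2), d=2 → +e2, X_15=(-5, -2, -2)
t=15: X=(-5, -2, -2), d=5 → -e3, X_16=(-5, -2, -3)
t=16: X=(-5, -2, -3), d=5 → -e3, X_17=(-5, -2, -4)


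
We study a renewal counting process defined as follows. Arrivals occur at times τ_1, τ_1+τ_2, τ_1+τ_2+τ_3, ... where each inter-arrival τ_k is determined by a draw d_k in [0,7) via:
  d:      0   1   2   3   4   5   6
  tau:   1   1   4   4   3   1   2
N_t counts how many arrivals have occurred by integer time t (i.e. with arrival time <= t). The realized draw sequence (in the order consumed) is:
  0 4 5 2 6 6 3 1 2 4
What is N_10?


4

draw d_1=0: τ_1=1, arrival time A_1=1
draw d_2=4: τ_2=3, arrival time A_2=4
draw d_3=5: τ_3=1, arrival time A_3=5
draw d_4=2: τ_4=4, arrival time A_4=9
draw d_5=6: τ_5=2, arrival time A_5=11
draw d_6=6: τ_6=2, arrival time A_6=13
draw d_7=3: τ_7=4, arrival time A_7=17
draw d_8=1: τ_8=1, arrival time A_8=18
draw d_9=2: τ_9=4, arrival time A_9=22
draw d_10=4: τ_10=3, arrival time A_10=25
N_t over t=0..10: 0:0 1:1 2:1 3:1 4:2 5:3 6:3 7:3 8:3 9:4 10:4


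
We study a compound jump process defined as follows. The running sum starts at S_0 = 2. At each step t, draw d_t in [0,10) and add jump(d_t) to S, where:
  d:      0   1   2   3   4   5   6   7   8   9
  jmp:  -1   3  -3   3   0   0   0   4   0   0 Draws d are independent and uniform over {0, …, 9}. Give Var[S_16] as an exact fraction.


Outcome values over d=0..9: [-1, 3, -3, 3, 0, 0, 0, 4, 0, 0]
Σy = 6, Σy² = 44, M = 10
μ = 6/10 = 3/5,  σ² = 44/10 − (3/5)² = 101/25
Independent increments: Var[S_16] = 16·σ² = 16·(101/25) = 1616/25

1616/25


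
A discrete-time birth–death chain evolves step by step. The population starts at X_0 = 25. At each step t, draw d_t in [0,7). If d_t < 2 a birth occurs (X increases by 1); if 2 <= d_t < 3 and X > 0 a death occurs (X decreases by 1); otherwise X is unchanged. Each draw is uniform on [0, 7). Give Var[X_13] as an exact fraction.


260/49

X can drop by at most 1 per step and X_0 = 25 > T = 13, so X_t >= 25 − t >= 12 > 0 for every t <= 13: the floor at 0 (the 'and X > 0' condition) never binds. Hence X_13 = X_0 + Σ_{t<13} Y_t with i.i.d. increments Y_t = y(d_t) ∈ {+1, −1, 0}.
Outcome values over d=0..6: [1, 1, -1, 0, 0, 0, 0]
Σy = 1, Σy² = 3, M = 7
μ = 1/7 = 1/7,  σ² = 3/7 − (1/7)² = 20/49
Independent increments: Var[X_13] = 13·σ² = 13·(20/49) = 260/49


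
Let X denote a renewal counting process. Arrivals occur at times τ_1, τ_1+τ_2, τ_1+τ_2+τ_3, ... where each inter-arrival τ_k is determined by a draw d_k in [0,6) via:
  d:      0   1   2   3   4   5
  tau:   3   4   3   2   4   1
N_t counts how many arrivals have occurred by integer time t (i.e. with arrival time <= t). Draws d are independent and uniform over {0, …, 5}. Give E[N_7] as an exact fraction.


621979/279936

Inter-arrival values over d=0..5: [3, 4, 3, 2, 4, 1]
Each d has probability 1/6, so the pmf of τ is: f(1) = 1/6, f(2) = 1/6, f(3) = 1/3, f(4) = 1/3
Renewal equation for m(n) = E[N_n]: condition on τ_1 = k (if k <= n, one arrival plus a fresh copy on the remaining n−k steps): m(n) = F(n) + Σ_{k<=n} f(k)·m(n−k), where F(n) = P(τ <= n) and m(0) = 0
m(1) = F(1) = 1/6
m(2) = F(2) + f(1)·m(1) = 1/3 + 1/6·1/6 = 13/36
m(3) = F(3) + f(1)·m(2) + f(2)·m(1) = 2/3 + 1/6·13/36 + 1/6·1/6 = 163/216
m(4) = F(4) + f(1)·m(3) + f(2)·m(2) + f(3)·m(1) = 1 + 1/6·163/216 + 1/6·13/36 + 1/3·1/6 = 1609/1296
m(5) = F(5) + f(1)·m(4) + f(2)·m(3) + f(3)·m(2) + f(4)·m(1) = 1 + 1/6·1609/1296 + 1/6·163/216 + 1/3·13/36 + 1/3·1/6 = 11731/7776
m(6) = F(6) + f(1)·m(5) + f(2)·m(4) + f(3)·m(3) + f(4)·m(2) = 1 + 1/6·11731/7776 + 1/6·1609/1296 + 1/3·163/216 + 1/3·13/36 = 85393/46656
m(7) = F(7) + f(1)·m(6) + f(2)·m(5) + f(3)·m(4) + f(4)·m(3) = 1 + 1/6·85393/46656 + 1/6·11731/7776 + 1/3·1609/1296 + 1/3·163/216 = 621979/279936
E[N_7] = m(7) = 621979/279936


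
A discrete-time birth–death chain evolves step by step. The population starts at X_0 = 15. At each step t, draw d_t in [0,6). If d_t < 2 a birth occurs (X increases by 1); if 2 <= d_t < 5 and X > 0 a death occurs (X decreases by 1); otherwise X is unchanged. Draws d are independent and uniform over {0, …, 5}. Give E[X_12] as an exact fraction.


13

X can drop by at most 1 per step and X_0 = 15 > T = 12, so X_t >= 15 − t >= 3 > 0 for every t <= 12: the floor at 0 (the 'and X > 0' condition) never binds. Hence X_12 = X_0 + Σ_{t<12} Y_t with i.i.d. increments Y_t = y(d_t) ∈ {+1, −1, 0}.
Outcome values over d=0..5: [1, 1, -1, -1, -1, 0]
Σy = -1, Σy² = 5, M = 6
μ = -1/6 = -1/6,  σ² = 5/6 − (-1/6)² = 29/36
E[X_12] = 15 + 12·(-1/6) = 13


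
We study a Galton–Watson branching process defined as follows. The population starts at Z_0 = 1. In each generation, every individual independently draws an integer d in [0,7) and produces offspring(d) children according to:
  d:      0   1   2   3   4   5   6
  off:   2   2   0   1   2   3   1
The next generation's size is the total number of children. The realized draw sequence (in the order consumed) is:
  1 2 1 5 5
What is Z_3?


gen 0: Z_0=1, draws=[1], offspring=[2], Z_1=2
gen 1: Z_1=2, draws=[2, 1], offspring=[0, 2], Z_2=2
gen 2: Z_2=2, draws=[5, 5], offspring=[3, 3], Z_3=6

6


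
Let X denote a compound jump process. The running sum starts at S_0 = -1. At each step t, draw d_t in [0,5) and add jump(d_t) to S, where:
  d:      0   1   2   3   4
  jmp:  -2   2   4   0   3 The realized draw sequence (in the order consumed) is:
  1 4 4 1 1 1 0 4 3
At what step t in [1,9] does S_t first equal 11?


5

t=0: S=-1, d=1, jump=2, S_1=1
t=1: S=1, d=4, jump=3, S_2=4
t=2: S=4, d=4, jump=3, S_3=7
t=3: S=7, d=1, jump=2, S_4=9
t=4: S=9, d=1, jump=2, S_5=11
t=5: S=11, d=1, jump=2, S_6=13
t=6: S=13, d=0, jump=-2, S_7=11
t=7: S=11, d=4, jump=3, S_8=14
t=8: S=14, d=3, jump=0, S_9=14


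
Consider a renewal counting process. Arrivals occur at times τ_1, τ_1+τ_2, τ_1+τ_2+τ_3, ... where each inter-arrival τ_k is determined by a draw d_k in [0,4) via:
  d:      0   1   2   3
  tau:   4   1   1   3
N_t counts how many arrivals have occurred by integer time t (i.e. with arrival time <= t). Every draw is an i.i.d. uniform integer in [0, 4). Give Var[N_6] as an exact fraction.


Inter-arrival values over d=0..3: [4, 1, 1, 3]
Each d has probability 1/4, so the pmf of τ is: f(1) = 1/2, f(3) = 1/4, f(4) = 1/4
Let p_n(j) = P(N_n = j), with p_0 = [1]. Condition on τ_1: p_n(0) = P(τ > n), and for j >= 1, p_n(j) = Σ_{k<=n} f(k)·p_{n−k}(j−1)
p_1 = [1/2, 1/2]  (j = 0..1)
p_2 = [1/2, 1/4, 1/4]  (j = 0..2)
p_3 = [1/4, 1/2, 1/8, 1/8]  (j = 0..3)
p_4 = [0, 1/2, 3/8, 1/16, 1/16]  (j = 0..4)
p_5 = [0, 1/4, 7/16, 1/4, 1/32, 1/32]  (j = 0..5)
p_6 = [0, 3/16, 5/16, 5/16, 5/32, 1/64, 1/64]  (j = 0..6)
E[N_6] = Σ j·p_6(j) = 163/64;  E[N_6²] = Σ j²·p_6(j) = 493/64
Var[N_6] = 493/64 − (163/64)² = 4983/4096

4983/4096


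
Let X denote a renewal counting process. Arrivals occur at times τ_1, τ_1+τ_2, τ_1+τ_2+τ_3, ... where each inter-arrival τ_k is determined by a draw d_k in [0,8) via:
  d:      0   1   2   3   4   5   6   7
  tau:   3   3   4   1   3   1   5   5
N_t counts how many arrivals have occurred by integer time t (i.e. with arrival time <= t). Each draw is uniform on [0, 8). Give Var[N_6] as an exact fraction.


9047175/16777216

Inter-arrival values over d=0..7: [3, 3, 4, 1, 3, 1, 5, 5]
Each d has probability 1/8, so the pmf of τ is: f(1) = 1/4, f(3) = 3/8, f(4) = 1/8, f(5) = 1/4
Let p_n(j) = P(N_n = j), with p_0 = [1]. Condition on τ_1: p_n(0) = P(τ > n), and for j >= 1, p_n(j) = Σ_{k<=n} f(k)·p_{n−k}(j−1)
p_1 = [3/4, 1/4]  (j = 0..1)
p_2 = [3/4, 3/16, 1/16]  (j = 0..2)
p_3 = [3/8, 9/16, 3/64, 1/64]  (j = 0..3)
p_4 = [1/4, 1/2, 15/64, 3/256, 1/256]  (j = 0..4)
p_5 = [0, 11/16, 29/128, 21/256, 3/1024, 1/1024]  (j = 0..5)
p_6 = [0, 27/64, 15/32, 21/256, 27/1024, 3/4096, 1/4096]  (j = 0..6)
E[N_6] = Σ j·p_6(j) = 7029/4096;  E[N_6²] = Σ j²·p_6(j) = 14271/4096
Var[N_6] = 14271/4096 − (7029/4096)² = 9047175/16777216


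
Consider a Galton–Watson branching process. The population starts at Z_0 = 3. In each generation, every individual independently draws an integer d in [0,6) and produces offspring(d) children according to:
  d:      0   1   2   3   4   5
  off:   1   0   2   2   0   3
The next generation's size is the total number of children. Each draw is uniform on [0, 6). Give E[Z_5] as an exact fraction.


Outcome values over d=0..5: [1, 0, 2, 2, 0, 3]
Σy = 8, Σy² = 18, M = 6
μ = 8/6 = 4/3,  σ² = 18/6 − (4/3)² = 11/9
E[Z_0] = 3
E[Z_1] = 4/3·E[Z_0] = 4
E[Z_2] = 4/3·E[Z_1] = 16/3
E[Z_3] = 4/3·E[Z_2] = 64/9
E[Z_4] = 4/3·E[Z_3] = 256/27
E[Z_5] = 4/3·E[Z_4] = 1024/81

1024/81


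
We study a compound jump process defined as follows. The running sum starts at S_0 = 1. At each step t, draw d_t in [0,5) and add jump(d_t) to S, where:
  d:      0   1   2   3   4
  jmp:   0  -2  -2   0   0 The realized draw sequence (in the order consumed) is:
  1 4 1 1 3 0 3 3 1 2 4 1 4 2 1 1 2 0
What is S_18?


t=0: S=1, d=1, jump=-2, S_1=-1
t=1: S=-1, d=4, jump=0, S_2=-1
t=2: S=-1, d=1, jump=-2, S_3=-3
t=3: S=-3, d=1, jump=-2, S_4=-5
t=4: S=-5, d=3, jump=0, S_5=-5
t=5: S=-5, d=0, jump=0, S_6=-5
t=6: S=-5, d=3, jump=0, S_7=-5
t=7: S=-5, d=3, jump=0, S_8=-5
t=8: S=-5, d=1, jump=-2, S_9=-7
t=9: S=-7, d=2, jump=-2, S_10=-9
t=10: S=-9, d=4, jump=0, S_11=-9
t=11: S=-9, d=1, jump=-2, S_12=-11
t=12: S=-11, d=4, jump=0, S_13=-11
t=13: S=-11, d=2, jump=-2, S_14=-13
t=14: S=-13, d=1, jump=-2, S_15=-15
t=15: S=-15, d=1, jump=-2, S_16=-17
t=16: S=-17, d=2, jump=-2, S_17=-19
t=17: S=-19, d=0, jump=0, S_18=-19

-19


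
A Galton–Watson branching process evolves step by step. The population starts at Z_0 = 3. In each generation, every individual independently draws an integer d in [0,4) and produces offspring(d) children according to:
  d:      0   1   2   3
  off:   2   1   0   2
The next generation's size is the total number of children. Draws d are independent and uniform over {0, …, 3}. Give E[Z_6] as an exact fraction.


46875/4096

Outcome values over d=0..3: [2, 1, 0, 2]
Σy = 5, Σy² = 9, M = 4
μ = 5/4 = 5/4,  σ² = 9/4 − (5/4)² = 11/16
E[Z_0] = 3
E[Z_1] = 5/4·E[Z_0] = 15/4
E[Z_2] = 5/4·E[Z_1] = 75/16
E[Z_3] = 5/4·E[Z_2] = 375/64
E[Z_4] = 5/4·E[Z_3] = 1875/256
E[Z_5] = 5/4·E[Z_4] = 9375/1024
E[Z_6] = 5/4·E[Z_5] = 46875/4096


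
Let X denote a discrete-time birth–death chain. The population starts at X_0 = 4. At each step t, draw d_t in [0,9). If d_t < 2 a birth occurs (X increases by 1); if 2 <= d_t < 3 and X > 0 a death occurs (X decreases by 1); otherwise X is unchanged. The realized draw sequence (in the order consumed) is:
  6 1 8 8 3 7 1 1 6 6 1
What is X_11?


8

t=0: X=4, d=6 → hold, X_1=4
t=1: X=4, d=1 → birth, X_2=5
t=2: X=5, d=8 → hold, X_3=5
t=3: X=5, d=8 → hold, X_4=5
t=4: X=5, d=3 → hold, X_5=5
t=5: X=5, d=7 → hold, X_6=5
t=6: X=5, d=1 → birth, X_7=6
t=7: X=6, d=1 → birth, X_8=7
t=8: X=7, d=6 → hold, X_9=7
t=9: X=7, d=6 → hold, X_10=7
t=10: X=7, d=1 → birth, X_11=8


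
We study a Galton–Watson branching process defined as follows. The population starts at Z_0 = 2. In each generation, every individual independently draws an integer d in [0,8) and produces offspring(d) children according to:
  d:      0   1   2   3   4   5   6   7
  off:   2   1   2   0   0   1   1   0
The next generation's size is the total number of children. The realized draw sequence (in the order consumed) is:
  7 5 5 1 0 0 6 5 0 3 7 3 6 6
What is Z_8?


gen 0: Z_0=2, draws=[7, 5], offspring=[0, 1], Z_1=1
gen 1: Z_1=1, draws=[5], offspring=[1], Z_2=1
gen 2: Z_2=1, draws=[1], offspring=[1], Z_3=1
gen 3: Z_3=1, draws=[0], offspring=[2], Z_4=2
gen 4: Z_4=2, draws=[0, 6], offspring=[2, 1], Z_5=3
gen 5: Z_5=3, draws=[5, 0, 3], offspring=[1, 2, 0], Z_6=3
gen 6: Z_6=3, draws=[7, 3, 6], offspring=[0, 0, 1], Z_7=1
gen 7: Z_7=1, draws=[6], offspring=[1], Z_8=1

1


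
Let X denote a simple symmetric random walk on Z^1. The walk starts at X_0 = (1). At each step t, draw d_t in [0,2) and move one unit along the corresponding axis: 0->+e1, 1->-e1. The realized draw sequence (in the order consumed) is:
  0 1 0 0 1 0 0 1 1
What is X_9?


t=0: X=(1), d=0 → +e1, X_1=(2)
t=1: X=(2), d=1 → -e1, X_2=(1)
t=2: X=(1), d=0 → +e1, X_3=(2)
t=3: X=(2), d=0 → +e1, X_4=(3)
t=4: X=(3), d=1 → -e1, X_5=(2)
t=5: X=(2), d=0 → +e1, X_6=(3)
t=6: X=(3), d=0 → +e1, X_7=(4)
t=7: X=(4), d=1 → -e1, X_8=(3)
t=8: X=(3), d=1 → -e1, X_9=(2)

(2)


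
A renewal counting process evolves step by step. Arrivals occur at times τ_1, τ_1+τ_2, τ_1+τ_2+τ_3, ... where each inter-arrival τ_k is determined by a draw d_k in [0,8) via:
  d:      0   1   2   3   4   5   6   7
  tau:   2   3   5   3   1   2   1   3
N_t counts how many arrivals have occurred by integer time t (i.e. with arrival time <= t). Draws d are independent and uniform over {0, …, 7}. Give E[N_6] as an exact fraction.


Inter-arrival values over d=0..7: [2, 3, 5, 3, 1, 2, 1, 3]
Each d has probability 1/8, so the pmf of τ is: f(1) = 1/4, f(2) = 1/4, f(3) = 3/8, f(5) = 1/8
Renewal equation for m(n) = E[N_n]: condition on τ_1 = k (if k <= n, one arrival plus a fresh copy on the remaining n−k steps): m(n) = F(n) + Σ_{k<=n} f(k)·m(n−k), where F(n) = P(τ <= n) and m(0) = 0
m(1) = F(1) = 1/4
m(2) = F(2) + f(1)·m(1) = 1/2 + 1/4·1/4 = 9/16
m(3) = F(3) + f(1)·m(2) + f(2)·m(1) = 7/8 + 1/4·9/16 + 1/4·1/4 = 69/64
m(4) = F(4) + f(1)·m(3) + f(2)·m(2) + f(3)·m(1) = 7/8 + 1/4·69/64 + 1/4·9/16 + 3/8·1/4 = 353/256
m(5) = F(5) + f(1)·m(4) + f(2)·m(3) + f(3)·m(2) = 1 + 1/4·353/256 + 1/4·69/64 + 3/8·9/16 = 1869/1024
m(6) = F(6) + f(1)·m(5) + f(2)·m(4) + f(3)·m(3) + f(5)·m(1) = 1 + 1/4·1869/1024 + 1/4·353/256 + 3/8·69/64 + 1/8·1/4 = 9161/4096
E[N_6] = m(6) = 9161/4096

9161/4096


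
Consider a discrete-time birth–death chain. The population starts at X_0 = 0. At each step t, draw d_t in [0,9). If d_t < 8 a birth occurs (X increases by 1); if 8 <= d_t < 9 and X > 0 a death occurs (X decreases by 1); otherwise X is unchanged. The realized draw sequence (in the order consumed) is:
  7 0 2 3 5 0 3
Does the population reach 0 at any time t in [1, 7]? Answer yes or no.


t=0: X=0, d=7 → birth, X_1=1
t=1: X=1, d=0 → birth, X_2=2
t=2: X=2, d=2 → birth, X_3=3
t=3: X=3, d=3 → birth, X_4=4
t=4: X=4, d=5 → birth, X_5=5
t=5: X=5, d=0 → birth, X_6=6
t=6: X=6, d=3 → birth, X_7=7

no


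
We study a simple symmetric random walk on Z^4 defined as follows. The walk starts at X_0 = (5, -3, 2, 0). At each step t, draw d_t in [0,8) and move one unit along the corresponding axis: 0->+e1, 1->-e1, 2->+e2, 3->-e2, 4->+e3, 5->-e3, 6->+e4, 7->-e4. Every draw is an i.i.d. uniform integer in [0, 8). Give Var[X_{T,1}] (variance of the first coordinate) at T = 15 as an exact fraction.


15/4

Outcome values over d=0..7: [1, -1, 0, 0, 0, 0, 0, 0]
Σy = 0, Σy² = 2, M = 8
μ = 0/8 = 0,  σ² = 2/8 − (0)² = 1/4
Independent increments: Var[X_15] = 15·σ² = 15·(1/4) = 15/4


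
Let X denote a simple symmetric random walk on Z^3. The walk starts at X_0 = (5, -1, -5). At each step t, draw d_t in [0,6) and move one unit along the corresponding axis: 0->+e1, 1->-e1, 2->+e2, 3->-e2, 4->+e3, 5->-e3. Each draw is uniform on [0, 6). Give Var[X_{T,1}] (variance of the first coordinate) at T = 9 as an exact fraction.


3

Outcome values over d=0..5: [1, -1, 0, 0, 0, 0]
Σy = 0, Σy² = 2, M = 6
μ = 0/6 = 0,  σ² = 2/6 − (0)² = 1/3
Independent increments: Var[X_9] = 9·σ² = 9·(1/3) = 3


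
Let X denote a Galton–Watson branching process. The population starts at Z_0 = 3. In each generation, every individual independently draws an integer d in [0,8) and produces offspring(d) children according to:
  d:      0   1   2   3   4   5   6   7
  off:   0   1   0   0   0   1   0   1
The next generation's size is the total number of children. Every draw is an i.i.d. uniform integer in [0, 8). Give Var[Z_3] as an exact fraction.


Outcome values over d=0..7: [0, 1, 0, 0, 0, 1, 0, 1]
Σy = 3, Σy² = 3, M = 8
μ = 3/8 = 3/8,  σ² = 3/8 − (3/8)² = 15/64
V_0 = 0, E_0 = 3
V_1 = 15/64·E_0 + (3/8)²·V_0 = 45/64;  E_1 = 9/8
V_2 = 15/64·E_1 + (3/8)²·V_1 = 1485/4096;  E_2 = 27/64
V_3 = 15/64·E_2 + (3/8)²·V_2 = 39285/262144;  E_3 = 81/512

39285/262144


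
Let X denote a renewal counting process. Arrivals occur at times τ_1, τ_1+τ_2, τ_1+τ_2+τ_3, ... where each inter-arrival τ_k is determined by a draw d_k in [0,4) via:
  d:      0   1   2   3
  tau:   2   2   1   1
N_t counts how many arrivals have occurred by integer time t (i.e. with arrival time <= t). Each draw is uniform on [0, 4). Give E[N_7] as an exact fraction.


583/128

Inter-arrival values over d=0..3: [2, 2, 1, 1]
Each d has probability 1/4, so the pmf of τ is: f(1) = 1/2, f(2) = 1/2
Renewal equation for m(n) = E[N_n]: condition on τ_1 = k (if k <= n, one arrival plus a fresh copy on the remaining n−k steps): m(n) = F(n) + Σ_{k<=n} f(k)·m(n−k), where F(n) = P(τ <= n) and m(0) = 0
m(1) = F(1) = 1/2
m(2) = F(2) + f(1)·m(1) = 1 + 1/2·1/2 = 5/4
m(3) = F(3) + f(1)·m(2) + f(2)·m(1) = 1 + 1/2·5/4 + 1/2·1/2 = 15/8
m(4) = F(4) + f(1)·m(3) + f(2)·m(2) = 1 + 1/2·15/8 + 1/2·5/4 = 41/16
m(5) = F(5) + f(1)·m(4) + f(2)·m(3) = 1 + 1/2·41/16 + 1/2·15/8 = 103/32
m(6) = F(6) + f(1)·m(5) + f(2)·m(4) = 1 + 1/2·103/32 + 1/2·41/16 = 249/64
m(7) = F(7) + f(1)·m(6) + f(2)·m(5) = 1 + 1/2·249/64 + 1/2·103/32 = 583/128
E[N_7] = m(7) = 583/128


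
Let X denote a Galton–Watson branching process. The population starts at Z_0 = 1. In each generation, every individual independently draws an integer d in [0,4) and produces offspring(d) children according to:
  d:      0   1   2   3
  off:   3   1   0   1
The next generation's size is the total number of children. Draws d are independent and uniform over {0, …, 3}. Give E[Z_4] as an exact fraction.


625/256

Outcome values over d=0..3: [3, 1, 0, 1]
Σy = 5, Σy² = 11, M = 4
μ = 5/4 = 5/4,  σ² = 11/4 − (5/4)² = 19/16
E[Z_0] = 1
E[Z_1] = 5/4·E[Z_0] = 5/4
E[Z_2] = 5/4·E[Z_1] = 25/16
E[Z_3] = 5/4·E[Z_2] = 125/64
E[Z_4] = 5/4·E[Z_3] = 625/256


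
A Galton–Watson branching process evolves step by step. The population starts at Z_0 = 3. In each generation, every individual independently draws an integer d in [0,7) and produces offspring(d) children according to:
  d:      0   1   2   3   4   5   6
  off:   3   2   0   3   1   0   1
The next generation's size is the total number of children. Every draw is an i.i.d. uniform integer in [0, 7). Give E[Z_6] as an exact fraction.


3000000/117649

Outcome values over d=0..6: [3, 2, 0, 3, 1, 0, 1]
Σy = 10, Σy² = 24, M = 7
μ = 10/7 = 10/7,  σ² = 24/7 − (10/7)² = 68/49
E[Z_0] = 3
E[Z_1] = 10/7·E[Z_0] = 30/7
E[Z_2] = 10/7·E[Z_1] = 300/49
E[Z_3] = 10/7·E[Z_2] = 3000/343
E[Z_4] = 10/7·E[Z_3] = 30000/2401
E[Z_5] = 10/7·E[Z_4] = 300000/16807
E[Z_6] = 10/7·E[Z_5] = 3000000/117649


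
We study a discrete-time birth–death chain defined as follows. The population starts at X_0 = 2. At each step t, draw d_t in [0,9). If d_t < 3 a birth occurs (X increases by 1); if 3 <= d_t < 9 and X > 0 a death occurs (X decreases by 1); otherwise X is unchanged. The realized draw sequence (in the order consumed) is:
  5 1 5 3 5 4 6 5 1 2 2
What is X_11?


3

t=0: X=2, d=5 → death, X_1=1
t=1: X=1, d=1 → birth, X_2=2
t=2: X=2, d=5 → death, X_3=1
t=3: X=1, d=3 → death, X_4=0
t=4: X=0, d=5 → hold, X_5=0
t=5: X=0, d=4 → hold, X_6=0
t=6: X=0, d=6 → hold, X_7=0
t=7: X=0, d=5 → hold, X_8=0
t=8: X=0, d=1 → birth, X_9=1
t=9: X=1, d=2 → birth, X_10=2
t=10: X=2, d=2 → birth, X_11=3


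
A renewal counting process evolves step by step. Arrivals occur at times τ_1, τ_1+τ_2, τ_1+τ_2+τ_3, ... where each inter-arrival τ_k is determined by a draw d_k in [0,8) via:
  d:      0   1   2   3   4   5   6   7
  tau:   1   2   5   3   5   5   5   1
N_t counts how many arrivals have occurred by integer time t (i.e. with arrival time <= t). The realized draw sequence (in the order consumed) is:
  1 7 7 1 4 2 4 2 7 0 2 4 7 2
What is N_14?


5

draw d_1=1: τ_1=2, arrival time A_1=2
draw d_2=7: τ_2=1, arrival time A_2=3
draw d_3=7: τ_3=1, arrival time A_3=4
draw d_4=1: τ_4=2, arrival time A_4=6
draw d_5=4: τ_5=5, arrival time A_5=11
draw d_6=2: τ_6=5, arrival time A_6=16
draw d_7=4: τ_7=5, arrival time A_7=21
draw d_8=2: τ_8=5, arrival time A_8=26
draw d_9=7: τ_9=1, arrival time A_9=27
draw d_10=0: τ_10=1, arrival time A_10=28
draw d_11=2: τ_11=5, arrival time A_11=33
draw d_12=4: τ_12=5, arrival time A_12=38
draw d_13=7: τ_13=1, arrival time A_13=39
draw d_14=2: τ_14=5, arrival time A_14=44
N_t over t=0..14: 0:0 1:0 2:1 3:2 4:3 5:3 6:4 7:4 8:4 9:4 10:4 11:5 12:5 13:5 14:5


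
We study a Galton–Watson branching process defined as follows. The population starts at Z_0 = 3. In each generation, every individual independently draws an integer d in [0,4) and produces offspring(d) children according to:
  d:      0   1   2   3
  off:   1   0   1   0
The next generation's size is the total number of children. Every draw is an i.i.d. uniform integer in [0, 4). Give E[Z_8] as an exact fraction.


Outcome values over d=0..3: [1, 0, 1, 0]
Σy = 2, Σy² = 2, M = 4
μ = 2/4 = 1/2,  σ² = 2/4 − (1/2)² = 1/4
E[Z_0] = 3
E[Z_1] = 1/2·E[Z_0] = 3/2
E[Z_2] = 1/2·E[Z_1] = 3/4
E[Z_3] = 1/2·E[Z_2] = 3/8
E[Z_4] = 1/2·E[Z_3] = 3/16
E[Z_5] = 1/2·E[Z_4] = 3/32
E[Z_6] = 1/2·E[Z_5] = 3/64
E[Z_7] = 1/2·E[Z_6] = 3/128
E[Z_8] = 1/2·E[Z_7] = 3/256

3/256


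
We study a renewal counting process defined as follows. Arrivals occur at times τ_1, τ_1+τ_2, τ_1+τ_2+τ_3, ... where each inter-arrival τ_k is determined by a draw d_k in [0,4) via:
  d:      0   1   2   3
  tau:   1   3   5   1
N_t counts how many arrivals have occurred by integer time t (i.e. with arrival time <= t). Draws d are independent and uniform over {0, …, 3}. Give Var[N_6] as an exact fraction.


Inter-arrival values over d=0..3: [1, 3, 5, 1]
Each d has probability 1/4, so the pmf of τ is: f(1) = 1/2, f(3) = 1/4, f(5) = 1/4
Let p_n(j) = P(N_n = j), with p_0 = [1]. Condition on τ_1: p_n(0) = P(τ > n), and for j >= 1, p_n(j) = Σ_{k<=n} f(k)·p_{n−k}(j−1)
p_1 = [1/2, 1/2]  (j = 0..1)
p_2 = [1/2, 1/4, 1/4]  (j = 0..2)
p_3 = [1/4, 1/2, 1/8, 1/8]  (j = 0..3)
p_4 = [1/4, 1/4, 3/8, 1/16, 1/16]  (j = 0..4)
p_5 = [0, 1/2, 3/16, 1/4, 1/32, 1/32]  (j = 0..5)
p_6 = [0, 3/16, 1/2, 1/8, 5/32, 1/64, 1/64]  (j = 0..6)
E[N_6] = Σ j·p_6(j) = 151/64;  E[N_6²] = Σ j²·p_6(j) = 433/64
Var[N_6] = 433/64 − (151/64)² = 4911/4096

4911/4096
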